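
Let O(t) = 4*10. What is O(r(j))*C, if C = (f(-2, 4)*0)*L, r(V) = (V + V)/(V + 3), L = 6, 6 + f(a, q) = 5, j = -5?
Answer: 0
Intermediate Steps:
f(a, q) = -1 (f(a, q) = -6 + 5 = -1)
r(V) = 2*V/(3 + V) (r(V) = (2*V)/(3 + V) = 2*V/(3 + V))
O(t) = 40
C = 0 (C = -1*0*6 = 0*6 = 0)
O(r(j))*C = 40*0 = 0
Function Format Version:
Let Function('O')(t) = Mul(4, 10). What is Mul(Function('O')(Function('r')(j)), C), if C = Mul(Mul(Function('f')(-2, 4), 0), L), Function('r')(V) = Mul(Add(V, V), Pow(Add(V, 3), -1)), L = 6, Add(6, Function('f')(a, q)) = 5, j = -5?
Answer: 0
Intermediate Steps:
Function('f')(a, q) = -1 (Function('f')(a, q) = Add(-6, 5) = -1)
Function('r')(V) = Mul(2, V, Pow(Add(3, V), -1)) (Function('r')(V) = Mul(Mul(2, V), Pow(Add(3, V), -1)) = Mul(2, V, Pow(Add(3, V), -1)))
Function('O')(t) = 40
C = 0 (C = Mul(Mul(-1, 0), 6) = Mul(0, 6) = 0)
Mul(Function('O')(Function('r')(j)), C) = Mul(40, 0) = 0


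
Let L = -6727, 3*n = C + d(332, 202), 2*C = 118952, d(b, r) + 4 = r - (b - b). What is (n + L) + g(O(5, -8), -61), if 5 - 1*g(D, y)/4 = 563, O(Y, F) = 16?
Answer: 32797/3 ≈ 10932.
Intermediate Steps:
d(b, r) = -4 + r (d(b, r) = -4 + (r - (b - b)) = -4 + (r - 1*0) = -4 + (r + 0) = -4 + r)
C = 59476 (C = (1/2)*118952 = 59476)
g(D, y) = -2232 (g(D, y) = 20 - 4*563 = 20 - 2252 = -2232)
n = 59674/3 (n = (59476 + (-4 + 202))/3 = (59476 + 198)/3 = (1/3)*59674 = 59674/3 ≈ 19891.)
(n + L) + g(O(5, -8), -61) = (59674/3 - 6727) - 2232 = 39493/3 - 2232 = 32797/3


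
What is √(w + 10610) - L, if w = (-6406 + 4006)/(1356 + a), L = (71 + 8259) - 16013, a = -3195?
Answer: 7683 + √3987399490/613 ≈ 7786.0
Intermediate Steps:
L = -7683 (L = 8330 - 16013 = -7683)
w = 800/613 (w = (-6406 + 4006)/(1356 - 3195) = -2400/(-1839) = -2400*(-1/1839) = 800/613 ≈ 1.3051)
√(w + 10610) - L = √(800/613 + 10610) - 1*(-7683) = √(6504730/613) + 7683 = √3987399490/613 + 7683 = 7683 + √3987399490/613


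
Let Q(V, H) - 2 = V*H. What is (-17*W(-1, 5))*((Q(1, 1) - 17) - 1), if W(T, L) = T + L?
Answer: 1020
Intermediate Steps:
Q(V, H) = 2 + H*V (Q(V, H) = 2 + V*H = 2 + H*V)
W(T, L) = L + T
(-17*W(-1, 5))*((Q(1, 1) - 17) - 1) = (-17*(5 - 1))*(((2 + 1*1) - 17) - 1) = (-17*4)*(((2 + 1) - 17) - 1) = -68*((3 - 17) - 1) = -68*(-14 - 1) = -68*(-15) = 1020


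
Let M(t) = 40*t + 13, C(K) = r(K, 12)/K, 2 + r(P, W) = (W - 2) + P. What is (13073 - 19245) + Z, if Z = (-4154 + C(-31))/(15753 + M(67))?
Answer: -3529438823/571826 ≈ -6172.2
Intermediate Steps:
r(P, W) = -4 + P + W (r(P, W) = -2 + ((W - 2) + P) = -2 + ((-2 + W) + P) = -2 + (-2 + P + W) = -4 + P + W)
C(K) = (8 + K)/K (C(K) = (-4 + K + 12)/K = (8 + K)/K)
M(t) = 13 + 40*t
Z = -128751/571826 (Z = (-4154 + (8 - 31)/(-31))/(15753 + (13 + 40*67)) = (-4154 - 1/31*(-23))/(15753 + (13 + 2680)) = (-4154 + 23/31)/(15753 + 2693) = -128751/31/18446 = -128751/31*1/18446 = -128751/571826 ≈ -0.22516)
(13073 - 19245) + Z = (13073 - 19245) - 128751/571826 = -6172 - 128751/571826 = -3529438823/571826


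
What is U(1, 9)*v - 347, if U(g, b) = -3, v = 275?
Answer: -1172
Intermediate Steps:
U(1, 9)*v - 347 = -3*275 - 347 = -825 - 347 = -1172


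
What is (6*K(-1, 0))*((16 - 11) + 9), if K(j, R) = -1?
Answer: -84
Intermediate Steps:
(6*K(-1, 0))*((16 - 11) + 9) = (6*(-1))*((16 - 11) + 9) = -6*(5 + 9) = -6*14 = -84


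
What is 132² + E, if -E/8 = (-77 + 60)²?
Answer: 15112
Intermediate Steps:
E = -2312 (E = -8*(-77 + 60)² = -8*(-17)² = -8*289 = -2312)
132² + E = 132² - 2312 = 17424 - 2312 = 15112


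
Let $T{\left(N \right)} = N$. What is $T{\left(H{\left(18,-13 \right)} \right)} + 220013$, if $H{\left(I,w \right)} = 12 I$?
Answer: $220229$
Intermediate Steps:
$T{\left(H{\left(18,-13 \right)} \right)} + 220013 = 12 \cdot 18 + 220013 = 216 + 220013 = 220229$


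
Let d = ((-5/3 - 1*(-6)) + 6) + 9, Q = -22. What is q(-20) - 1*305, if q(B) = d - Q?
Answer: -791/3 ≈ -263.67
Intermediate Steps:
d = 58/3 (d = ((-5*⅓ + 6) + 6) + 9 = ((-5/3 + 6) + 6) + 9 = (13/3 + 6) + 9 = 31/3 + 9 = 58/3 ≈ 19.333)
q(B) = 124/3 (q(B) = 58/3 - 1*(-22) = 58/3 + 22 = 124/3)
q(-20) - 1*305 = 124/3 - 1*305 = 124/3 - 305 = -791/3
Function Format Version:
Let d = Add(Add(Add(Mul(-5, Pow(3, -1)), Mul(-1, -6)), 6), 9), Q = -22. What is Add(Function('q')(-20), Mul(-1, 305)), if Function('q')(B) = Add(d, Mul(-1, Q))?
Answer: Rational(-791, 3) ≈ -263.67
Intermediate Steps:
d = Rational(58, 3) (d = Add(Add(Add(Mul(-5, Rational(1, 3)), 6), 6), 9) = Add(Add(Add(Rational(-5, 3), 6), 6), 9) = Add(Add(Rational(13, 3), 6), 9) = Add(Rational(31, 3), 9) = Rational(58, 3) ≈ 19.333)
Function('q')(B) = Rational(124, 3) (Function('q')(B) = Add(Rational(58, 3), Mul(-1, -22)) = Add(Rational(58, 3), 22) = Rational(124, 3))
Add(Function('q')(-20), Mul(-1, 305)) = Add(Rational(124, 3), Mul(-1, 305)) = Add(Rational(124, 3), -305) = Rational(-791, 3)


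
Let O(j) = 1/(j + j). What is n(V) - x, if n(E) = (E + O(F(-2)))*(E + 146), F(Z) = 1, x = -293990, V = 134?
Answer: 331650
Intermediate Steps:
O(j) = 1/(2*j)
n(E) = (1/2 + E)*(146 + E) (n(E) = (E + (1/2)/1)*(E + 146) = (E + (1/2)*1)*(146 + E) = (E + 1/2)*(146 + E) = (1/2 + E)*(146 + E))
n(V) - x = (73 + 134**2 + (293/2)*134) - 1*(-293990) = (73 + 17956 + 19631) + 293990 = 37660 + 293990 = 331650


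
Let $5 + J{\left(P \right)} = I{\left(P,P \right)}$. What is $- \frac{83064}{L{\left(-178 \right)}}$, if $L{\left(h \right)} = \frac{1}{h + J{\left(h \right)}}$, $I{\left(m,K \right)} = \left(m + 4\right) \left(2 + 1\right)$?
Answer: $58560120$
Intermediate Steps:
$I{\left(m,K \right)} = 12 + 3 m$ ($I{\left(m,K \right)} = \left(4 + m\right) 3 = 12 + 3 m$)
$J{\left(P \right)} = 7 + 3 P$ ($J{\left(P \right)} = -5 + \left(12 + 3 P\right) = 7 + 3 P$)
$L{\left(h \right)} = \frac{1}{7 + 4 h}$ ($L{\left(h \right)} = \frac{1}{h + \left(7 + 3 h\right)} = \frac{1}{7 + 4 h}$)
$- \frac{83064}{L{\left(-178 \right)}} = - \frac{83064}{\frac{1}{7 + 4 \left(-178\right)}} = - \frac{83064}{\frac{1}{7 - 712}} = - \frac{83064}{\frac{1}{-705}} = - \frac{83064}{- \frac{1}{705}} = \left(-83064\right) \left(-705\right) = 58560120$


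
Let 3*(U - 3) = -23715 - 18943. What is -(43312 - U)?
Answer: -172585/3 ≈ -57528.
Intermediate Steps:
U = -42649/3 (U = 3 + (-23715 - 18943)/3 = 3 + (⅓)*(-42658) = 3 - 42658/3 = -42649/3 ≈ -14216.)
-(43312 - U) = -(43312 - 1*(-42649/3)) = -(43312 + 42649/3) = -1*172585/3 = -172585/3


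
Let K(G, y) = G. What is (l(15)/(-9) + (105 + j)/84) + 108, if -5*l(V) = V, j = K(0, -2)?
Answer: 1315/12 ≈ 109.58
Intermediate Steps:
j = 0
l(V) = -V/5
(l(15)/(-9) + (105 + j)/84) + 108 = (-⅕*15/(-9) + (105 + 0)/84) + 108 = (-3*(-⅑) + 105*(1/84)) + 108 = (⅓ + 5/4) + 108 = 19/12 + 108 = 1315/12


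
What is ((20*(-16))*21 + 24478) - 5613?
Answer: 12145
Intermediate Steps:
((20*(-16))*21 + 24478) - 5613 = (-320*21 + 24478) - 5613 = (-6720 + 24478) - 5613 = 17758 - 5613 = 12145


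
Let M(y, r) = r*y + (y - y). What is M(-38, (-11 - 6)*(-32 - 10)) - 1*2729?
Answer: -29861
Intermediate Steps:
M(y, r) = r*y (M(y, r) = r*y + 0 = r*y)
M(-38, (-11 - 6)*(-32 - 10)) - 1*2729 = ((-11 - 6)*(-32 - 10))*(-38) - 1*2729 = -17*(-42)*(-38) - 2729 = 714*(-38) - 2729 = -27132 - 2729 = -29861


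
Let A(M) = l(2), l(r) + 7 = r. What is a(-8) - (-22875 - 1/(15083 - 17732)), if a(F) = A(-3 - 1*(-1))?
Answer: 60582629/2649 ≈ 22870.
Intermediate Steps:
l(r) = -7 + r
A(M) = -5 (A(M) = -7 + 2 = -5)
a(F) = -5
a(-8) - (-22875 - 1/(15083 - 17732)) = -5 - (-22875 - 1/(15083 - 17732)) = -5 - (-22875 - 1/(-2649)) = -5 - (-22875 - 1*(-1/2649)) = -5 - (-22875 + 1/2649) = -5 - 1*(-60595874/2649) = -5 + 60595874/2649 = 60582629/2649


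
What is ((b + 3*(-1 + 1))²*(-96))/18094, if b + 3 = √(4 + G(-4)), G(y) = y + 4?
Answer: -48/9047 ≈ -0.0053056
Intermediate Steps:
G(y) = 4 + y
b = -1 (b = -3 + √(4 + (4 - 4)) = -3 + √(4 + 0) = -3 + √4 = -3 + 2 = -1)
((b + 3*(-1 + 1))²*(-96))/18094 = ((-1 + 3*(-1 + 1))²*(-96))/18094 = ((-1 + 3*0)²*(-96))*(1/18094) = ((-1 + 0)²*(-96))*(1/18094) = ((-1)²*(-96))*(1/18094) = (1*(-96))*(1/18094) = -96*1/18094 = -48/9047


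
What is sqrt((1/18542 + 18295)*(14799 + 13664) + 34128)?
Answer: sqrt(179041910544966678)/18542 ≈ 22820.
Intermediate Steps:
sqrt((1/18542 + 18295)*(14799 + 13664) + 34128) = sqrt((1/18542 + 18295)*28463 + 34128) = sqrt((339225891/18542)*28463 + 34128) = sqrt(9655386535533/18542 + 34128) = sqrt(9656019336909/18542) = sqrt(179041910544966678)/18542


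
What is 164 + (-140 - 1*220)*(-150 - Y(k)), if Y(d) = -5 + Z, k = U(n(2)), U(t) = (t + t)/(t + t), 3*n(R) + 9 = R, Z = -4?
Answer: 50924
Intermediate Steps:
n(R) = -3 + R/3
U(t) = 1 (U(t) = (2*t)/((2*t)) = (2*t)*(1/(2*t)) = 1)
k = 1
Y(d) = -9 (Y(d) = -5 - 4 = -9)
164 + (-140 - 1*220)*(-150 - Y(k)) = 164 + (-140 - 1*220)*(-150 - 1*(-9)) = 164 + (-140 - 220)*(-150 + 9) = 164 - 360*(-141) = 164 + 50760 = 50924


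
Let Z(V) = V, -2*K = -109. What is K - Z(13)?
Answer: 83/2 ≈ 41.500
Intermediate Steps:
K = 109/2 (K = -½*(-109) = 109/2 ≈ 54.500)
K - Z(13) = 109/2 - 1*13 = 109/2 - 13 = 83/2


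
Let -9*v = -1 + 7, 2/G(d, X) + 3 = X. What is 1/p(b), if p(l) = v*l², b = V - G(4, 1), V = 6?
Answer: -3/98 ≈ -0.030612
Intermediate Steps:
G(d, X) = 2/(-3 + X)
v = -⅔ (v = -(-1 + 7)/9 = -⅑*6 = -⅔ ≈ -0.66667)
b = 7 (b = 6 - 2/(-3 + 1) = 6 - 2/(-2) = 6 - 2*(-1)/2 = 6 - 1*(-1) = 6 + 1 = 7)
p(l) = -2*l²/3
1/p(b) = 1/(-⅔*7²) = 1/(-⅔*49) = 1/(-98/3) = -3/98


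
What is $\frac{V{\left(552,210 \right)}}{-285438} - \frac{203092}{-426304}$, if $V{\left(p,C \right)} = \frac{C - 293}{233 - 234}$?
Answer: $\frac{7241848883}{15210420144} \approx 0.47611$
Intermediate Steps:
$V{\left(p,C \right)} = 293 - C$ ($V{\left(p,C \right)} = \frac{-293 + C}{-1} = \left(-293 + C\right) \left(-1\right) = 293 - C$)
$\frac{V{\left(552,210 \right)}}{-285438} - \frac{203092}{-426304} = \frac{293 - 210}{-285438} - \frac{203092}{-426304} = \left(293 - 210\right) \left(- \frac{1}{285438}\right) - - \frac{50773}{106576} = 83 \left(- \frac{1}{285438}\right) + \frac{50773}{106576} = - \frac{83}{285438} + \frac{50773}{106576} = \frac{7241848883}{15210420144}$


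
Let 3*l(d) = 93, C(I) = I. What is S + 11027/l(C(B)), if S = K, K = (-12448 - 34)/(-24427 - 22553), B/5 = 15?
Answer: 259217701/728190 ≈ 355.98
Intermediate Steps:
B = 75 (B = 5*15 = 75)
l(d) = 31 (l(d) = (⅓)*93 = 31)
K = 6241/23490 (K = -12482/(-46980) = -12482*(-1/46980) = 6241/23490 ≈ 0.26569)
S = 6241/23490 ≈ 0.26569
S + 11027/l(C(B)) = 6241/23490 + 11027/31 = 259217701/728190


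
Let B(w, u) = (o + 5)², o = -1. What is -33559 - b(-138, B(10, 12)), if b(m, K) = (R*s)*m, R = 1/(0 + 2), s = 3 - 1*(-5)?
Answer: -33007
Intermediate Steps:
B(w, u) = 16 (B(w, u) = (-1 + 5)² = 4² = 16)
s = 8 (s = 3 + 5 = 8)
R = ½ (R = 1/2 = ½ ≈ 0.50000)
b(m, K) = 4*m (b(m, K) = ((½)*8)*m = 4*m)
-33559 - b(-138, B(10, 12)) = -33559 - 4*(-138) = -33559 - 1*(-552) = -33559 + 552 = -33007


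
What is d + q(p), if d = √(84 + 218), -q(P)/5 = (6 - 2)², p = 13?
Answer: -80 + √302 ≈ -62.622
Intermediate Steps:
q(P) = -80 (q(P) = -5*(6 - 2)² = -5*4² = -5*16 = -80)
d = √302 ≈ 17.378
d + q(p) = √302 - 80 = -80 + √302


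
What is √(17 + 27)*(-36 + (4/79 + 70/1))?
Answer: 5380*√11/79 ≈ 225.87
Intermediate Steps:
√(17 + 27)*(-36 + (4/79 + 70/1)) = √44*(-36 + (4*(1/79) + 70*1)) = (2*√11)*(-36 + (4/79 + 70)) = (2*√11)*(-36 + 5534/79) = (2*√11)*(2690/79) = 5380*√11/79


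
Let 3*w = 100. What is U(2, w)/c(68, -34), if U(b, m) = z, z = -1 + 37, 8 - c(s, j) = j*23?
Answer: 18/395 ≈ 0.045570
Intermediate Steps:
c(s, j) = 8 - 23*j (c(s, j) = 8 - j*23 = 8 - 23*j)
w = 100/3 (w = (1/3)*100 = 100/3 ≈ 33.333)
z = 36
U(b, m) = 36
U(2, w)/c(68, -34) = 36/(8 - 23*(-34)) = 36/(8 + 782) = 36/790 = 36*(1/790) = 18/395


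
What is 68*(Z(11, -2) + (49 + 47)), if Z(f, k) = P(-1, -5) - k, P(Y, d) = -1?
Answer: 6596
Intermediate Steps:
Z(f, k) = -1 - k
68*(Z(11, -2) + (49 + 47)) = 68*((-1 - 1*(-2)) + (49 + 47)) = 68*((-1 + 2) + 96) = 68*(1 + 96) = 68*97 = 6596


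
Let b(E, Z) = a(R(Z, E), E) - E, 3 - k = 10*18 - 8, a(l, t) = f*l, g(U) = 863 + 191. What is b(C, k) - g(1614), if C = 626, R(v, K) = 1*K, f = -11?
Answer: -8566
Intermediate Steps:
R(v, K) = K
g(U) = 1054
a(l, t) = -11*l
k = -169 (k = 3 - (10*18 - 8) = 3 - (180 - 8) = 3 - 1*172 = 3 - 172 = -169)
b(E, Z) = -12*E (b(E, Z) = -11*E - E = -12*E)
b(C, k) - g(1614) = -12*626 - 1*1054 = -7512 - 1054 = -8566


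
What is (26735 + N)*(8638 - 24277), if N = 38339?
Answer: -1017692286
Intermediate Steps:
(26735 + N)*(8638 - 24277) = (26735 + 38339)*(8638 - 24277) = 65074*(-15639) = -1017692286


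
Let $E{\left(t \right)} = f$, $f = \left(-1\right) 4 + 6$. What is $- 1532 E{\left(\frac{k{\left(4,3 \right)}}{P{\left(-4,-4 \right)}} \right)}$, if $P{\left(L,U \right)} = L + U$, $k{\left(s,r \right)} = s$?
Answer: $-3064$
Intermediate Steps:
$f = 2$ ($f = -4 + 6 = 2$)
$E{\left(t \right)} = 2$
$- 1532 E{\left(\frac{k{\left(4,3 \right)}}{P{\left(-4,-4 \right)}} \right)} = \left(-1532\right) 2 = -3064$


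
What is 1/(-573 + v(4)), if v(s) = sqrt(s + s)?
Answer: -573/328321 - 2*sqrt(2)/328321 ≈ -0.0017539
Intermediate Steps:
v(s) = sqrt(2)*sqrt(s) (v(s) = sqrt(2*s) = sqrt(2)*sqrt(s))
1/(-573 + v(4)) = 1/(-573 + sqrt(2)*sqrt(4)) = 1/(-573 + sqrt(2)*2) = 1/(-573 + 2*sqrt(2))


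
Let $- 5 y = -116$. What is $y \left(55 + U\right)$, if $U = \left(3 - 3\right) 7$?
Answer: $1276$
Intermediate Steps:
$y = \frac{116}{5}$ ($y = \left(- \frac{1}{5}\right) \left(-116\right) = \frac{116}{5} \approx 23.2$)
$U = 0$ ($U = 0 \cdot 7 = 0$)
$y \left(55 + U\right) = \frac{116 \left(55 + 0\right)}{5} = \frac{116}{5} \cdot 55 = 1276$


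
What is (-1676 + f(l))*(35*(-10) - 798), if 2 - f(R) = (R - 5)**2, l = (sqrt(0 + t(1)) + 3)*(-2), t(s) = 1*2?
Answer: 2069844 + 50512*sqrt(2) ≈ 2.1413e+6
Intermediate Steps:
t(s) = 2
l = -6 - 2*sqrt(2) (l = (sqrt(0 + 2) + 3)*(-2) = (sqrt(2) + 3)*(-2) = (3 + sqrt(2))*(-2) = -6 - 2*sqrt(2) ≈ -8.8284)
f(R) = 2 - (-5 + R)**2 (f(R) = 2 - (R - 5)**2 = 2 - (-5 + R)**2)
(-1676 + f(l))*(35*(-10) - 798) = (-1676 + (2 - (-5 + (-6 - 2*sqrt(2)))**2))*(35*(-10) - 798) = (-1676 + (2 - (-11 - 2*sqrt(2))**2))*(-350 - 798) = (-1674 - (-11 - 2*sqrt(2))**2)*(-1148) = 1921752 + 1148*(-11 - 2*sqrt(2))**2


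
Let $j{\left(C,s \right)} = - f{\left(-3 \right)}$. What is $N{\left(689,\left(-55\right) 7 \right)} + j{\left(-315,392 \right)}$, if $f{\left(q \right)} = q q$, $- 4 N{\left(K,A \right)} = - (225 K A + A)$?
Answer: $- \frac{29842523}{2} \approx -1.4921 \cdot 10^{7}$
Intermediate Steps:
$N{\left(K,A \right)} = \frac{A}{4} + \frac{225 A K}{4}$ ($N{\left(K,A \right)} = - \frac{\left(-1\right) \left(225 K A + A\right)}{4} = - \frac{\left(-1\right) \left(225 A K + A\right)}{4} = - \frac{\left(-1\right) \left(A + 225 A K\right)}{4} = - \frac{- A - 225 A K}{4} = \frac{A}{4} + \frac{225 A K}{4}$)
$f{\left(q \right)} = q^{2}$
$j{\left(C,s \right)} = -9$ ($j{\left(C,s \right)} = - \left(-3\right)^{2} = \left(-1\right) 9 = -9$)
$N{\left(689,\left(-55\right) 7 \right)} + j{\left(-315,392 \right)} = \frac{\left(-55\right) 7 \left(1 + 225 \cdot 689\right)}{4} - 9 = \frac{1}{4} \left(-385\right) \left(1 + 155025\right) - 9 = \frac{1}{4} \left(-385\right) 155026 - 9 = - \frac{29842505}{2} - 9 = - \frac{29842523}{2}$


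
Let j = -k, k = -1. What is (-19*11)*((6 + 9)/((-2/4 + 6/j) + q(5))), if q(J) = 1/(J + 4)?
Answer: -56430/101 ≈ -558.71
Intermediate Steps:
q(J) = 1/(4 + J)
j = 1 (j = -1*(-1) = 1)
(-19*11)*((6 + 9)/((-2/4 + 6/j) + q(5))) = (-19*11)*((6 + 9)/((-2/4 + 6/1) + 1/(4 + 5))) = -3135/((-2*1/4 + 6*1) + 1/9) = -3135/((-1/2 + 6) + 1/9) = -3135/(11/2 + 1/9) = -3135/101/18 = -3135*18/101 = -209*270/101 = -56430/101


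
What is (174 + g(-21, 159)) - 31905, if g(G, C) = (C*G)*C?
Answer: -562632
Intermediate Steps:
g(G, C) = G*C**2
(174 + g(-21, 159)) - 31905 = (174 - 21*159**2) - 31905 = (174 - 21*25281) - 31905 = (174 - 530901) - 31905 = -530727 - 31905 = -562632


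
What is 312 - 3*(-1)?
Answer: 315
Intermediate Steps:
312 - 3*(-1) = 312 - 1*(-3) = 312 + 3 = 315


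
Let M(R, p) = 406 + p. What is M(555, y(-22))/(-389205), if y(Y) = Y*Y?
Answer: -178/77841 ≈ -0.0022867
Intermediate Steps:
y(Y) = Y²
M(555, y(-22))/(-389205) = (406 + (-22)²)/(-389205) = (406 + 484)*(-1/389205) = 890*(-1/389205) = -178/77841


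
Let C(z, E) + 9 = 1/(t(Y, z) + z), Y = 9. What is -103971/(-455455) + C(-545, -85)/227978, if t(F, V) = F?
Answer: 1814666338799/7950696273520 ≈ 0.22824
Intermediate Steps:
C(z, E) = -9 + 1/(9 + z)
-103971/(-455455) + C(-545, -85)/227978 = -103971/(-455455) + ((-80 - 9*(-545))/(9 - 545))/227978 = -103971*(-1/455455) + ((-80 + 4905)/(-536))*(1/227978) = 14853/65065 - 1/536*4825*(1/227978) = 14853/65065 - 4825/536*1/227978 = 14853/65065 - 4825/122196208 = 1814666338799/7950696273520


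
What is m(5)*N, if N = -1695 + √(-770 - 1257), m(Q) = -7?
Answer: 11865 - 7*I*√2027 ≈ 11865.0 - 315.16*I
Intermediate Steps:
N = -1695 + I*√2027 (N = -1695 + √(-2027) = -1695 + I*√2027 ≈ -1695.0 + 45.022*I)
m(5)*N = -7*(-1695 + I*√2027) = 11865 - 7*I*√2027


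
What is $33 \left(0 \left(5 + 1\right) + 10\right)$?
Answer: $330$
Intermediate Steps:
$33 \left(0 \left(5 + 1\right) + 10\right) = 33 \left(0 \cdot 6 + 10\right) = 33 \left(0 + 10\right) = 33 \cdot 10 = 330$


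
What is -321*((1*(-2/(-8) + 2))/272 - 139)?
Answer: 48542583/1088 ≈ 44616.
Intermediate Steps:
-321*((1*(-2/(-8) + 2))/272 - 139) = -321*((1*(-2*(-⅛) + 2))*(1/272) - 139) = -321*((1*(¼ + 2))*(1/272) - 139) = -321*((1*(9/4))*(1/272) - 139) = -321*((9/4)*(1/272) - 139) = -321*(9/1088 - 139) = -321*(-151223/1088) = 48542583/1088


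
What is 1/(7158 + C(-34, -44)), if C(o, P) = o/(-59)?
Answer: 59/422356 ≈ 0.00013969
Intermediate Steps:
C(o, P) = -o/59 (C(o, P) = o*(-1/59) = -o/59)
1/(7158 + C(-34, -44)) = 1/(7158 - 1/59*(-34)) = 1/(7158 + 34/59) = 1/(422356/59) = 59/422356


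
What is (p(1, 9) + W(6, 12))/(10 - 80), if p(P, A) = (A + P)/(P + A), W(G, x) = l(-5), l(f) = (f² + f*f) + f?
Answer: -23/35 ≈ -0.65714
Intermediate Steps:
l(f) = f + 2*f² (l(f) = (f² + f²) + f = 2*f² + f = f + 2*f²)
W(G, x) = 45 (W(G, x) = -5*(1 + 2*(-5)) = -5*(1 - 10) = -5*(-9) = 45)
p(P, A) = 1 (p(P, A) = (A + P)/(A + P) = 1)
(p(1, 9) + W(6, 12))/(10 - 80) = (1 + 45)/(10 - 80) = 46/(-70) = 46*(-1/70) = -23/35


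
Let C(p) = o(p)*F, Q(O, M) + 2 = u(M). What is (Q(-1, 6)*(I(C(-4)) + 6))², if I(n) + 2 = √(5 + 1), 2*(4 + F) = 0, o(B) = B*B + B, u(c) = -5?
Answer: 1078 + 392*√6 ≈ 2038.2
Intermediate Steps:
o(B) = B + B² (o(B) = B² + B = B + B²)
Q(O, M) = -7 (Q(O, M) = -2 - 5 = -7)
F = -4 (F = -4 + (½)*0 = -4 + 0 = -4)
C(p) = -4*p*(1 + p) (C(p) = (p*(1 + p))*(-4) = -4*p*(1 + p))
I(n) = -2 + √6 (I(n) = -2 + √(5 + 1) = -2 + √6)
(Q(-1, 6)*(I(C(-4)) + 6))² = (-7*((-2 + √6) + 6))² = (-7*(4 + √6))² = (-28 - 7*√6)²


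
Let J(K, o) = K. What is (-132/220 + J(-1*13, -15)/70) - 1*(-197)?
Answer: 2747/14 ≈ 196.21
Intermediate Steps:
(-132/220 + J(-1*13, -15)/70) - 1*(-197) = (-132/220 - 1*13/70) - 1*(-197) = (-132*1/220 - 13*1/70) + 197 = (-3/5 - 13/70) + 197 = -11/14 + 197 = 2747/14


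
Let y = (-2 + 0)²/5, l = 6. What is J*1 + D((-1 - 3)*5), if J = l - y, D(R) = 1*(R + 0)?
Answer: -74/5 ≈ -14.800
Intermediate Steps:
D(R) = R (D(R) = 1*R = R)
y = ⅘ (y = (-2)²*(⅕) = 4*(⅕) = ⅘ ≈ 0.80000)
J = 26/5 (J = 6 - 1*⅘ = 6 - ⅘ = 26/5 ≈ 5.2000)
J*1 + D((-1 - 3)*5) = (26/5)*1 + (-1 - 3)*5 = 26/5 - 4*5 = 26/5 - 20 = -74/5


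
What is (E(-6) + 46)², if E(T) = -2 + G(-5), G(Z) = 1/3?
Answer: 17689/9 ≈ 1965.4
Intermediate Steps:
G(Z) = ⅓ (G(Z) = 1*(⅓) = ⅓)
E(T) = -5/3 (E(T) = -2 + ⅓ = -5/3)
(E(-6) + 46)² = (-5/3 + 46)² = (133/3)² = 17689/9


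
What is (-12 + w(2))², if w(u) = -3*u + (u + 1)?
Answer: 225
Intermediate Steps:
w(u) = 1 - 2*u (w(u) = -3*u + (1 + u) = 1 - 2*u)
(-12 + w(2))² = (-12 + (1 - 2*2))² = (-12 + (1 - 4))² = (-12 - 3)² = (-15)² = 225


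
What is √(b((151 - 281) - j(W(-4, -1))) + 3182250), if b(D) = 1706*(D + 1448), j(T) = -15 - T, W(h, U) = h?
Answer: 2*√1362381 ≈ 2334.4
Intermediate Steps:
b(D) = 2470288 + 1706*D (b(D) = 1706*(1448 + D) = 2470288 + 1706*D)
√(b((151 - 281) - j(W(-4, -1))) + 3182250) = √((2470288 + 1706*((151 - 281) - (-15 - 1*(-4)))) + 3182250) = √((2470288 + 1706*(-130 - (-15 + 4))) + 3182250) = √((2470288 + 1706*(-130 - 1*(-11))) + 3182250) = √((2470288 + 1706*(-130 + 11)) + 3182250) = √((2470288 + 1706*(-119)) + 3182250) = √((2470288 - 203014) + 3182250) = √(2267274 + 3182250) = √5449524 = 2*√1362381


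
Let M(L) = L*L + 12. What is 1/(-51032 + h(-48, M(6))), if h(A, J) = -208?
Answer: -1/51240 ≈ -1.9516e-5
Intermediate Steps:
M(L) = 12 + L**2 (M(L) = L**2 + 12 = 12 + L**2)
1/(-51032 + h(-48, M(6))) = 1/(-51032 - 208) = 1/(-51240) = -1/51240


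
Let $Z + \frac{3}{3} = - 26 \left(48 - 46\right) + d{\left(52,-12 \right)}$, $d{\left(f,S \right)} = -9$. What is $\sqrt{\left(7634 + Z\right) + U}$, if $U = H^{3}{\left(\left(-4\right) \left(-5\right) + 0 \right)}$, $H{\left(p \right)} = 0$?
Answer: $2 \sqrt{1893} \approx 87.017$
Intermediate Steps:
$Z = -62$ ($Z = -1 - \left(9 + 26 \left(48 - 46\right)\right) = -1 - 61 = -62$)
$U = 0$ ($U = 0^{3} = 0$)
$\sqrt{\left(7634 + Z\right) + U} = \sqrt{\left(7634 - 62\right) + 0} = \sqrt{7572 + 0} = \sqrt{7572} = 2 \sqrt{1893}$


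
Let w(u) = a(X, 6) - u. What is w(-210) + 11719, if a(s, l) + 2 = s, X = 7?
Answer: 11934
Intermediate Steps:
a(s, l) = -2 + s
w(u) = 5 - u (w(u) = (-2 + 7) - u = 5 - u)
w(-210) + 11719 = (5 - 1*(-210)) + 11719 = (5 + 210) + 11719 = 215 + 11719 = 11934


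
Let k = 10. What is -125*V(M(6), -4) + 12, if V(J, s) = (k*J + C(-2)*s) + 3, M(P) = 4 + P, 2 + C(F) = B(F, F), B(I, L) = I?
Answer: -14863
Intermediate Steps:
C(F) = -2 + F
V(J, s) = 3 - 4*s + 10*J (V(J, s) = (10*J + (-2 - 2)*s) + 3 = (10*J - 4*s) + 3 = (-4*s + 10*J) + 3 = 3 - 4*s + 10*J)
-125*V(M(6), -4) + 12 = -125*(3 - 4*(-4) + 10*(4 + 6)) + 12 = -125*(3 + 16 + 10*10) + 12 = -125*(3 + 16 + 100) + 12 = -125*119 + 12 = -14875 + 12 = -14863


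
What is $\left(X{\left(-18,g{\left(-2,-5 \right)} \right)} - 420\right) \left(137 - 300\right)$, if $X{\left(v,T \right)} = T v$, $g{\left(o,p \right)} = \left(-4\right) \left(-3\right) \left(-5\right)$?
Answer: $-107580$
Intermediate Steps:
$g{\left(o,p \right)} = -60$ ($g{\left(o,p \right)} = 12 \left(-5\right) = -60$)
$\left(X{\left(-18,g{\left(-2,-5 \right)} \right)} - 420\right) \left(137 - 300\right) = \left(\left(-60\right) \left(-18\right) - 420\right) \left(137 - 300\right) = \left(1080 - 420\right) \left(-163\right) = 660 \left(-163\right) = -107580$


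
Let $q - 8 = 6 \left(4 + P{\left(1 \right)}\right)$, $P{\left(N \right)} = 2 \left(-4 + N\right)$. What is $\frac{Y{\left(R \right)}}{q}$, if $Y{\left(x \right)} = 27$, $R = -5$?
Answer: $- \frac{27}{4} \approx -6.75$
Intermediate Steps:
$P{\left(N \right)} = -8 + 2 N$
$q = -4$ ($q = 8 + 6 \left(4 + \left(-8 + 2 \cdot 1\right)\right) = 8 + 6 \left(4 + \left(-8 + 2\right)\right) = 8 + 6 \left(4 - 6\right) = 8 + 6 \left(-2\right) = 8 - 12 = -4$)
$\frac{Y{\left(R \right)}}{q} = \frac{27}{-4} = 27 \left(- \frac{1}{4}\right) = - \frac{27}{4}$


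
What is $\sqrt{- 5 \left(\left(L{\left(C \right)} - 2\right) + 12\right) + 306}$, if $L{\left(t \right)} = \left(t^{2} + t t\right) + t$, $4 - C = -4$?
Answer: $2 i \sqrt{106} \approx 20.591 i$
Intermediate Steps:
$C = 8$ ($C = 4 - -4 = 4 + 4 = 8$)
$L{\left(t \right)} = t + 2 t^{2}$ ($L{\left(t \right)} = \left(t^{2} + t^{2}\right) + t = 2 t^{2} + t = t + 2 t^{2}$)
$\sqrt{- 5 \left(\left(L{\left(C \right)} - 2\right) + 12\right) + 306} = \sqrt{- 5 \left(\left(8 \left(1 + 2 \cdot 8\right) - 2\right) + 12\right) + 306} = \sqrt{- 5 \left(\left(8 \left(1 + 16\right) - 2\right) + 12\right) + 306} = \sqrt{- 5 \left(\left(8 \cdot 17 - 2\right) + 12\right) + 306} = \sqrt{- 5 \left(\left(136 - 2\right) + 12\right) + 306} = \sqrt{- 5 \left(134 + 12\right) + 306} = \sqrt{\left(-5\right) 146 + 306} = \sqrt{-730 + 306} = \sqrt{-424} = 2 i \sqrt{106}$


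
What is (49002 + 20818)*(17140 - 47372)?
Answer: -2110798240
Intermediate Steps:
(49002 + 20818)*(17140 - 47372) = 69820*(-30232) = -2110798240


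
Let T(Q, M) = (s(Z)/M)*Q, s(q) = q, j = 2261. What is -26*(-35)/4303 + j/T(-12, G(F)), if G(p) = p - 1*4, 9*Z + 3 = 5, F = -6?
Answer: 11226145/1324 ≈ 8479.0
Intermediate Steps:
Z = 2/9 (Z = -⅓ + (⅑)*5 = -⅓ + 5/9 = 2/9 ≈ 0.22222)
G(p) = -4 + p (G(p) = p - 4 = -4 + p)
T(Q, M) = 2*Q/(9*M) (T(Q, M) = (2/(9*M))*Q = 2*Q/(9*M))
-26*(-35)/4303 + j/T(-12, G(F)) = -26*(-35)/4303 + 2261/(((2/9)*(-12)/(-4 - 6))) = 910*(1/4303) + 2261/(((2/9)*(-12)/(-10))) = 70/331 + 2261/(((2/9)*(-12)*(-⅒))) = 70/331 + 2261/(4/15) = 70/331 + 2261*(15/4) = 70/331 + 33915/4 = 11226145/1324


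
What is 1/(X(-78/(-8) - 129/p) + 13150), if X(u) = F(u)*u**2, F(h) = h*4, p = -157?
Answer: 61918288/1106848182319 ≈ 5.5941e-5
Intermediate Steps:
F(h) = 4*h
X(u) = 4*u**3 (X(u) = (4*u)*u**2 = 4*u**3)
1/(X(-78/(-8) - 129/p) + 13150) = 1/(4*(-78/(-8) - 129/(-157))**3 + 13150) = 1/(4*(-78*(-1/8) - 129*(-1/157))**3 + 13150) = 1/(4*(39/4 + 129/157)**3 + 13150) = 1/(4*(6639/628)**3 + 13150) = 1/(4*(292622695119/247673152) + 13150) = 1/(292622695119/61918288 + 13150) = 1/(1106848182319/61918288) = 61918288/1106848182319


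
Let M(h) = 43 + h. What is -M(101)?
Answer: -144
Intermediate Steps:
-M(101) = -(43 + 101) = -1*144 = -144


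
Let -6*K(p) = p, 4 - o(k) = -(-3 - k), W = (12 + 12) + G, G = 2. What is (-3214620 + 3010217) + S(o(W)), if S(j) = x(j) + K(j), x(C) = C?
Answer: -1226543/6 ≈ -2.0442e+5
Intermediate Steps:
W = 26 (W = (12 + 12) + 2 = 24 + 2 = 26)
o(k) = 1 - k (o(k) = 4 - (-1)*(-3 - k) = 4 - (3 + k) = 4 + (-3 - k) = 1 - k)
K(p) = -p/6
S(j) = 5*j/6 (S(j) = j - j/6 = 5*j/6)
(-3214620 + 3010217) + S(o(W)) = (-3214620 + 3010217) + 5*(1 - 1*26)/6 = -204403 + 5*(1 - 26)/6 = -204403 + (⅚)*(-25) = -204403 - 125/6 = -1226543/6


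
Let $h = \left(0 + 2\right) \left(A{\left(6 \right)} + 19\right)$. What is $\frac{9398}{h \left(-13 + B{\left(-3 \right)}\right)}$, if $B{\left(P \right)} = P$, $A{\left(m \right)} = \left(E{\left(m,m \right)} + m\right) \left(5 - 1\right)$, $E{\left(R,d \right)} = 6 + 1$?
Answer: $- \frac{4699}{1136} \approx -4.1364$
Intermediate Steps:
$E{\left(R,d \right)} = 7$
$A{\left(m \right)} = 28 + 4 m$ ($A{\left(m \right)} = \left(7 + m\right) \left(5 - 1\right) = \left(7 + m\right) 4 = 28 + 4 m$)
$h = 142$ ($h = \left(0 + 2\right) \left(\left(28 + 4 \cdot 6\right) + 19\right) = 2 \left(\left(28 + 24\right) + 19\right) = 2 \left(52 + 19\right) = 2 \cdot 71 = 142$)
$\frac{9398}{h \left(-13 + B{\left(-3 \right)}\right)} = \frac{9398}{142 \left(-13 - 3\right)} = \frac{9398}{142 \left(-16\right)} = \frac{9398}{-2272} = 9398 \left(- \frac{1}{2272}\right) = - \frac{4699}{1136}$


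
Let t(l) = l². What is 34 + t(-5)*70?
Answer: 1784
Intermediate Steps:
34 + t(-5)*70 = 34 + (-5)²*70 = 34 + 25*70 = 34 + 1750 = 1784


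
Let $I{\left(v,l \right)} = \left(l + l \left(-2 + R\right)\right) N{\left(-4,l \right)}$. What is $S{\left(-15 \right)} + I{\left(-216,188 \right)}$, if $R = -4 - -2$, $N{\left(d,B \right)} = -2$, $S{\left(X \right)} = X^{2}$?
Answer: $1353$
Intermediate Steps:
$R = -2$ ($R = -4 + 2 = -2$)
$I{\left(v,l \right)} = 6 l$ ($I{\left(v,l \right)} = \left(l + l \left(-2 - 2\right)\right) \left(-2\right) = \left(l + l \left(-4\right)\right) \left(-2\right) = \left(l - 4 l\right) \left(-2\right) = - 3 l \left(-2\right) = 6 l$)
$S{\left(-15 \right)} + I{\left(-216,188 \right)} = \left(-15\right)^{2} + 6 \cdot 188 = 225 + 1128 = 1353$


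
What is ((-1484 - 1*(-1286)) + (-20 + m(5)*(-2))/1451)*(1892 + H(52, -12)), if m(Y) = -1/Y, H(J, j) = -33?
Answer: -2670617092/7255 ≈ -3.6811e+5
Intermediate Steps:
((-1484 - 1*(-1286)) + (-20 + m(5)*(-2))/1451)*(1892 + H(52, -12)) = ((-1484 - 1*(-1286)) + (-20 - 1/5*(-2))/1451)*(1892 - 33) = ((-1484 + 1286) + (-20 - 1*1/5*(-2))*(1/1451))*1859 = (-198 + (-20 - 1/5*(-2))*(1/1451))*1859 = (-198 + (-20 + 2/5)*(1/1451))*1859 = (-198 - 98/5*1/1451)*1859 = (-198 - 98/7255)*1859 = -1436588/7255*1859 = -2670617092/7255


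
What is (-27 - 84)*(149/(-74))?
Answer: 447/2 ≈ 223.50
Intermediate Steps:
(-27 - 84)*(149/(-74)) = -16539*(-1)/74 = -111*(-149/74) = 447/2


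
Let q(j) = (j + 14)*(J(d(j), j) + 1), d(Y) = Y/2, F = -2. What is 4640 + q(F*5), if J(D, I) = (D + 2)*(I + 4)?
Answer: 4716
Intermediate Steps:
d(Y) = Y/2 (d(Y) = Y*(½) = Y/2)
J(D, I) = (2 + D)*(4 + I)
q(j) = (14 + j)*(9 + j²/2 + 4*j) (q(j) = (j + 14)*((8 + 2*j + 4*(j/2) + (j/2)*j) + 1) = (14 + j)*((8 + 2*j + 2*j + j²/2) + 1) = (14 + j)*((8 + j²/2 + 4*j) + 1) = (14 + j)*(9 + j²/2 + 4*j))
4640 + q(F*5) = 4640 + (126 + (-2*5)³/2 + 11*(-2*5)² + 65*(-2*5)) = 4640 + (126 + (½)*(-10)³ + 11*(-10)² + 65*(-10)) = 4640 + (126 + (½)*(-1000) + 11*100 - 650) = 4640 + (126 - 500 + 1100 - 650) = 4640 + 76 = 4716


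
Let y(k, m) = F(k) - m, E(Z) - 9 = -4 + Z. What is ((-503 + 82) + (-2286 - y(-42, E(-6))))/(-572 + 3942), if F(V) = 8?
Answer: -1358/1685 ≈ -0.80593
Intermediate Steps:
E(Z) = 5 + Z (E(Z) = 9 + (-4 + Z) = 5 + Z)
y(k, m) = 8 - m
((-503 + 82) + (-2286 - y(-42, E(-6))))/(-572 + 3942) = ((-503 + 82) + (-2286 - (8 - (5 - 6))))/(-572 + 3942) = (-421 + (-2286 - (8 - 1*(-1))))/3370 = (-421 + (-2286 - (8 + 1)))*(1/3370) = (-421 + (-2286 - 1*9))*(1/3370) = (-421 + (-2286 - 9))*(1/3370) = (-421 - 2295)*(1/3370) = -2716*1/3370 = -1358/1685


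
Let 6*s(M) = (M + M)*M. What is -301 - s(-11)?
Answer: -1024/3 ≈ -341.33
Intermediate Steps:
s(M) = M²/3 (s(M) = ((M + M)*M)/6 = ((2*M)*M)/6 = (2*M²)/6 = M²/3)
-301 - s(-11) = -301 - (-11)²/3 = -301 - 121/3 = -1024/3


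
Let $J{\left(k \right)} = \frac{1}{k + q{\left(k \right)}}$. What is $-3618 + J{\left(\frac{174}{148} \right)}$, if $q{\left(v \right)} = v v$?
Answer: $- \frac{50671850}{14007} \approx -3617.6$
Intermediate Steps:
$q{\left(v \right)} = v^{2}$
$J{\left(k \right)} = \frac{1}{k + k^{2}}$
$-3618 + J{\left(\frac{174}{148} \right)} = -3618 + \frac{1}{\frac{174}{148} \left(1 + \frac{174}{148}\right)} = -3618 + \frac{1}{174 \cdot \frac{1}{148} \left(1 + 174 \cdot \frac{1}{148}\right)} = -3618 + \frac{1}{\frac{87}{74} \left(1 + \frac{87}{74}\right)} = -3618 + \frac{74}{87 \cdot \frac{161}{74}} = -3618 + \frac{74}{87} \cdot \frac{74}{161} = -3618 + \frac{5476}{14007} = - \frac{50671850}{14007}$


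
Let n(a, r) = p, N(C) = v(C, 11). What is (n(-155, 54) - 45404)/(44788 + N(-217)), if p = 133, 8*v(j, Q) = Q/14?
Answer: -5070352/5016267 ≈ -1.0108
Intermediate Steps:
v(j, Q) = Q/112 (v(j, Q) = (Q/14)/8 = Q/112)
N(C) = 11/112 (N(C) = (1/112)*11 = 11/112)
n(a, r) = 133
(n(-155, 54) - 45404)/(44788 + N(-217)) = (133 - 45404)/(44788 + 11/112) = -45271/5016267/112 = -45271*112/5016267 = -5070352/5016267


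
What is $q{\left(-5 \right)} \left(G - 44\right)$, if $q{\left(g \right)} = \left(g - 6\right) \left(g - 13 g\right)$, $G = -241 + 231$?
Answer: $35640$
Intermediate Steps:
$G = -10$
$q{\left(g \right)} = - 12 g \left(-6 + g\right)$ ($q{\left(g \right)} = \left(-6 + g\right) \left(- 12 g\right) = - 12 g \left(-6 + g\right)$)
$q{\left(-5 \right)} \left(G - 44\right) = 12 \left(-5\right) \left(6 - -5\right) \left(-10 - 44\right) = 12 \left(-5\right) \left(6 + 5\right) \left(-54\right) = 12 \left(-5\right) 11 \left(-54\right) = \left(-660\right) \left(-54\right) = 35640$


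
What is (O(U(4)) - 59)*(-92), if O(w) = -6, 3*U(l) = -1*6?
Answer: 5980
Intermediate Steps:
U(l) = -2 (U(l) = (-1*6)/3 = (⅓)*(-6) = -2)
(O(U(4)) - 59)*(-92) = (-6 - 59)*(-92) = -65*(-92) = 5980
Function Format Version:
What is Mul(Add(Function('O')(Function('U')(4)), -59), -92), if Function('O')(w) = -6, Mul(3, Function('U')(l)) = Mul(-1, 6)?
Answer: 5980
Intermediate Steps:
Function('U')(l) = -2 (Function('U')(l) = Mul(Rational(1, 3), Mul(-1, 6)) = Mul(Rational(1, 3), -6) = -2)
Mul(Add(Function('O')(Function('U')(4)), -59), -92) = Mul(Add(-6, -59), -92) = Mul(-65, -92) = 5980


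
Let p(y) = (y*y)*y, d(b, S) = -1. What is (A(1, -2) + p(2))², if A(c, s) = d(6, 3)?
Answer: 49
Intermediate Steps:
A(c, s) = -1
p(y) = y³ (p(y) = y²*y = y³)
(A(1, -2) + p(2))² = (-1 + 2³)² = (-1 + 8)² = 7² = 49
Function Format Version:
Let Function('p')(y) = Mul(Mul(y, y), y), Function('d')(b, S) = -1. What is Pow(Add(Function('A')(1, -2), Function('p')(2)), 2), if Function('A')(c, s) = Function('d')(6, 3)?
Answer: 49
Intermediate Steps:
Function('A')(c, s) = -1
Function('p')(y) = Pow(y, 3) (Function('p')(y) = Mul(Pow(y, 2), y) = Pow(y, 3))
Pow(Add(Function('A')(1, -2), Function('p')(2)), 2) = Pow(Add(-1, Pow(2, 3)), 2) = Pow(Add(-1, 8), 2) = Pow(7, 2) = 49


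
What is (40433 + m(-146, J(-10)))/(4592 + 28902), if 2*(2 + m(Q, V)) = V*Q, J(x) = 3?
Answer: 20106/16747 ≈ 1.2006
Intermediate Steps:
m(Q, V) = -2 + Q*V/2 (m(Q, V) = -2 + (V*Q)/2 = -2 + (Q*V)/2 = -2 + Q*V/2)
(40433 + m(-146, J(-10)))/(4592 + 28902) = (40433 + (-2 + (1/2)*(-146)*3))/(4592 + 28902) = (40433 + (-2 - 219))/33494 = (40433 - 221)*(1/33494) = 40212*(1/33494) = 20106/16747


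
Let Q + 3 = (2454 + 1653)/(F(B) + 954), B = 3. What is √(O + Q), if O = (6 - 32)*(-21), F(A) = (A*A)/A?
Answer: √55692934/319 ≈ 23.394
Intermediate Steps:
F(A) = A (F(A) = A²/A = A)
Q = 412/319 (Q = -3 + (2454 + 1653)/(3 + 954) = -3 + 4107/957 = -3 + 4107*(1/957) = -3 + 1369/319 = 412/319 ≈ 1.2915)
O = 546 (O = -26*(-21) = 546)
√(O + Q) = √(546 + 412/319) = √(174586/319) = √55692934/319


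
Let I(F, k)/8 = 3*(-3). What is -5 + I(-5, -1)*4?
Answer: -293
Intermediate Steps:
I(F, k) = -72 (I(F, k) = 8*(3*(-3)) = 8*(-9) = -72)
-5 + I(-5, -1)*4 = -5 - 72*4 = -5 - 288 = -293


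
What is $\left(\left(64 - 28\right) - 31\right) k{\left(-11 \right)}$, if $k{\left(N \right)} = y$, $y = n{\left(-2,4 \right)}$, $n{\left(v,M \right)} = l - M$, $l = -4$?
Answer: $-40$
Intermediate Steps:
$n{\left(v,M \right)} = -4 - M$
$y = -8$ ($y = -4 - 4 = -8$)
$k{\left(N \right)} = -8$
$\left(\left(64 - 28\right) - 31\right) k{\left(-11 \right)} = \left(\left(64 - 28\right) - 31\right) \left(-8\right) = \left(36 - 31\right) \left(-8\right) = 5 \left(-8\right) = -40$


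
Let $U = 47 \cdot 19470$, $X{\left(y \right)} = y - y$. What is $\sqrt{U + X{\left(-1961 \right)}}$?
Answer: $\sqrt{915090} \approx 956.6$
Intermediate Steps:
$X{\left(y \right)} = 0$
$U = 915090$
$\sqrt{U + X{\left(-1961 \right)}} = \sqrt{915090 + 0} = \sqrt{915090}$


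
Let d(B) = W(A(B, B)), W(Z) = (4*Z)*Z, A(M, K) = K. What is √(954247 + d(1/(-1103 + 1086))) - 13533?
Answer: -13533 + √275777387/17 ≈ -12556.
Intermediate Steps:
W(Z) = 4*Z²
d(B) = 4*B²
√(954247 + d(1/(-1103 + 1086))) - 13533 = √(954247 + 4*(1/(-1103 + 1086))²) - 13533 = √(954247 + 4*(1/(-17))²) - 13533 = √(954247 + 4*(-1/17)²) - 13533 = √(954247 + 4*(1/289)) - 13533 = √(954247 + 4/289) - 13533 = √(275777387/289) - 13533 = √275777387/17 - 13533 = -13533 + √275777387/17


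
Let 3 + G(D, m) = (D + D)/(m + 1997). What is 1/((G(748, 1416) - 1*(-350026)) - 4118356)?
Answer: -3413/12861319033 ≈ -2.6537e-7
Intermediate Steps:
G(D, m) = -3 + 2*D/(1997 + m) (G(D, m) = -3 + (D + D)/(m + 1997) = -3 + (2*D)/(1997 + m) = -3 + 2*D/(1997 + m))
1/((G(748, 1416) - 1*(-350026)) - 4118356) = 1/(((-5991 - 3*1416 + 2*748)/(1997 + 1416) - 1*(-350026)) - 4118356) = 1/(((-5991 - 4248 + 1496)/3413 + 350026) - 4118356) = 1/(((1/3413)*(-8743) + 350026) - 4118356) = 1/((-8743/3413 + 350026) - 4118356) = 1/(1194629995/3413 - 4118356) = 1/(-12861319033/3413) = -3413/12861319033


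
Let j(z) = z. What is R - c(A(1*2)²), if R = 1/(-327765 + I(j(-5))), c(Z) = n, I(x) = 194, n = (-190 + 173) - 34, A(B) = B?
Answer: 16706120/327571 ≈ 51.000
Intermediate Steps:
n = -51 (n = -17 - 34 = -51)
c(Z) = -51
R = -1/327571 (R = 1/(-327765 + 194) = 1/(-327571) = -1/327571 ≈ -3.0528e-6)
R - c(A(1*2)²) = -1/327571 - 1*(-51) = -1/327571 + 51 = 16706120/327571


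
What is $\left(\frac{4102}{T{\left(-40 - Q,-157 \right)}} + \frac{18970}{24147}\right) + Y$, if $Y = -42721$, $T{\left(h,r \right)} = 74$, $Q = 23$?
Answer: $- \frac{38118380132}{893439} \approx -42665.0$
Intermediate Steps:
$\left(\frac{4102}{T{\left(-40 - Q,-157 \right)}} + \frac{18970}{24147}\right) + Y = \left(\frac{4102}{74} + \frac{18970}{24147}\right) - 42721 = \left(4102 \cdot \frac{1}{74} + 18970 \cdot \frac{1}{24147}\right) - 42721 = \left(\frac{2051}{37} + \frac{18970}{24147}\right) - 42721 = \frac{50227387}{893439} - 42721 = - \frac{38118380132}{893439}$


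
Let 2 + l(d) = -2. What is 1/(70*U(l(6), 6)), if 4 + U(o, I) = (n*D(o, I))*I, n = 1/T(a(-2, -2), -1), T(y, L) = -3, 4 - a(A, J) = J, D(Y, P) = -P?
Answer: 1/560 ≈ 0.0017857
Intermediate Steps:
a(A, J) = 4 - J
l(d) = -4 (l(d) = -2 - 2 = -4)
n = -1/3 (n = 1/(-3) = -1/3 ≈ -0.33333)
U(o, I) = -4 + I**2/3 (U(o, I) = -4 + (-(-1)*I/3)*I = -4 + (I/3)*I = -4 + I**2/3)
1/(70*U(l(6), 6)) = 1/(70*(-4 + (1/3)*6**2)) = 1/(70*(-4 + (1/3)*36)) = 1/(70*(-4 + 12)) = 1/(70*8) = 1/560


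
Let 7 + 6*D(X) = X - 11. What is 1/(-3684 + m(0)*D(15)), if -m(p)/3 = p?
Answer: -1/3684 ≈ -0.00027144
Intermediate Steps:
m(p) = -3*p
D(X) = -3 + X/6 (D(X) = -7/6 + (X - 11)/6 = -7/6 + (-11 + X)/6 = -7/6 + (-11/6 + X/6) = -3 + X/6)
1/(-3684 + m(0)*D(15)) = 1/(-3684 + (-3*0)*(-3 + (⅙)*15)) = 1/(-3684 + 0*(-3 + 5/2)) = 1/(-3684 + 0*(-½)) = 1/(-3684 + 0) = 1/(-3684) = -1/3684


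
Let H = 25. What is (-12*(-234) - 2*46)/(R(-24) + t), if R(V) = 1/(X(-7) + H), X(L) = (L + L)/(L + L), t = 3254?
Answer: 70616/84605 ≈ 0.83465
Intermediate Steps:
X(L) = 1 (X(L) = (2*L)/((2*L)) = (2*L)*(1/(2*L)) = 1)
R(V) = 1/26 (R(V) = 1/(1 + 25) = 1/26)
(-12*(-234) - 2*46)/(R(-24) + t) = (-12*(-234) - 2*46)/(1/26 + 3254) = (2808 - 92)/(84605/26) = 2716*(26/84605) = 70616/84605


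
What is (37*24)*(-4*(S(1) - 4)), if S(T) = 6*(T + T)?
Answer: -28416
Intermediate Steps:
S(T) = 12*T (S(T) = 6*(2*T) = 12*T)
(37*24)*(-4*(S(1) - 4)) = (37*24)*(-4*(12*1 - 4)) = 888*(-4*(12 - 4)) = 888*(-4*8) = 888*(-32) = -28416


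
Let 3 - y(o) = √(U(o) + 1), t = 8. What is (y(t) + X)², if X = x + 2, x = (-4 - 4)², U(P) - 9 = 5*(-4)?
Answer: (69 - I*√10)² ≈ 4751.0 - 436.39*I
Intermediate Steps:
U(P) = -11 (U(P) = 9 + 5*(-4) = 9 - 20 = -11)
x = 64 (x = (-8)² = 64)
X = 66 (X = 64 + 2 = 66)
y(o) = 3 - I*√10 (y(o) = 3 - √(-11 + 1) = 3 - √(-10) = 3 - I*√10)
(y(t) + X)² = ((3 - I*√10) + 66)² = (69 - I*√10)²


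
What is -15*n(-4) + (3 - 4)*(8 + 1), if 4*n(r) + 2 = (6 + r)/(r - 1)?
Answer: 0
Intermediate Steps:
n(r) = -½ + (6 + r)/(4*(-1 + r)) (n(r) = -½ + ((6 + r)/(r - 1))/4 = -½ + ((6 + r)/(-1 + r))/4 = -½ + (6 + r)/(4*(-1 + r)))
-15*n(-4) + (3 - 4)*(8 + 1) = -15*(8 - 1*(-4))/(4*(-1 - 4)) + (3 - 4)*(8 + 1) = -15*(8 + 4)/(4*(-5)) - 1*9 = -15*(-1)*12/(4*5) - 9 = -15*(-⅗) - 9 = 9 - 9 = 0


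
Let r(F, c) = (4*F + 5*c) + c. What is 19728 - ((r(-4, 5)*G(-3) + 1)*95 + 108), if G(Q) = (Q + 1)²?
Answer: 14205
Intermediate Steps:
G(Q) = (1 + Q)²
r(F, c) = 4*F + 6*c
19728 - ((r(-4, 5)*G(-3) + 1)*95 + 108) = 19728 - (((4*(-4) + 6*5)*(1 - 3)² + 1)*95 + 108) = 19728 - (((-16 + 30)*(-2)² + 1)*95 + 108) = 19728 - ((14*4 + 1)*95 + 108) = 19728 - ((56 + 1)*95 + 108) = 19728 - (57*95 + 108) = 19728 - (5415 + 108) = 19728 - 1*5523 = 19728 - 5523 = 14205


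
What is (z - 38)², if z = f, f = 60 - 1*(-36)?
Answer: 3364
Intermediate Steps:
f = 96 (f = 60 + 36 = 96)
z = 96
(z - 38)² = (96 - 38)² = 58² = 3364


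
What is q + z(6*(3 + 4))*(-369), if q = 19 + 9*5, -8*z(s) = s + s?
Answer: 7877/2 ≈ 3938.5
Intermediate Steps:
z(s) = -s/4 (z(s) = -(s + s)/8 = -s/4)
q = 64 (q = 19 + 45 = 64)
q + z(6*(3 + 4))*(-369) = 64 - 3*(3 + 4)/2*(-369) = 64 - 3*7/2*(-369) = 64 - 1/4*42*(-369) = 64 - 21/2*(-369) = 64 + 7749/2 = 7877/2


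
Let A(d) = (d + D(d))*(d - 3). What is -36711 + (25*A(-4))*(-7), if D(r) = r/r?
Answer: -40386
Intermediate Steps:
D(r) = 1
A(d) = (1 + d)*(-3 + d) (A(d) = (d + 1)*(d - 3) = (1 + d)*(-3 + d))
-36711 + (25*A(-4))*(-7) = -36711 + (25*(-3 + (-4)² - 2*(-4)))*(-7) = -36711 + (25*(-3 + 16 + 8))*(-7) = -36711 + (25*21)*(-7) = -36711 + 525*(-7) = -36711 - 3675 = -40386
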